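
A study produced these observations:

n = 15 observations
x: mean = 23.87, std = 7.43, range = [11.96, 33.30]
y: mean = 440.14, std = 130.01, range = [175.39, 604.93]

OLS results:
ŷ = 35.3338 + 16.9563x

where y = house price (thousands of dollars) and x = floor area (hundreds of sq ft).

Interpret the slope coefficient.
On average, house price is about 16.9563 thousand dollars higher for every extra hundred sq ft of floor area.

β₁ = 16.9563 is the change in predicted house price (thousand dollars) per additional hundred sq ft of floor area.

Interpretation:
- Floor area up by 1 hundred sq ft → predicted house price increases by 16.9563 thousand dollars
- This is a linear approximation: the same per-unit change is assumed across the whole observed x range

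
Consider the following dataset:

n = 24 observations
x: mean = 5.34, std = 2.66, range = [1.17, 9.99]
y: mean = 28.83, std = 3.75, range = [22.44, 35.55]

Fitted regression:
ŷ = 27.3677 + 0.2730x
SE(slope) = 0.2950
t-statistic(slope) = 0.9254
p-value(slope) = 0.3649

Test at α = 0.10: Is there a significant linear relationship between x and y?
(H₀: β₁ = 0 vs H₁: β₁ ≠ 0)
Since p-value = 0.3649 ≥ α = 0.10, fail to reject H₀ — the slope is not significantly different from 0.

Hypothesis test for the slope coefficient:

H₀: β₁ = 0 (no linear relationship)
H₁: β₁ ≠ 0 (linear relationship exists)

Test statistic: t = β̂₁ / SE(β̂₁) = 0.2730 / 0.2950 = 0.9254

p = 0.3649: how often a slope estimate this far from 0 (in SE units) would arise by chance if β₁ were truly 0.

Decision rule: reject H₀ if p-value < α.
p-value = 0.3649 ≥ α = 0.10 → fail to reject H₀.

At α = 0.10 the data do not provide convincing evidence of a nonzero slope.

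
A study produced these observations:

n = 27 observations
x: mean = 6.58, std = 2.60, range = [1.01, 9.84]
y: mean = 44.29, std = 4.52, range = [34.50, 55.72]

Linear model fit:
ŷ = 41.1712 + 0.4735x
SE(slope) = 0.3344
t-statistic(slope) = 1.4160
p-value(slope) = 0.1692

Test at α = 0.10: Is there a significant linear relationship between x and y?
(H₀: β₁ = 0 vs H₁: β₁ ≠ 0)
p-value = 0.1692 ≥ α = 0.10, so we fail to reject H₀. The relationship is not significant.

Hypothesis test for the slope coefficient:

H₀: β₁ = 0 (no linear relationship)
H₁: β₁ ≠ 0 (linear relationship exists)

Test statistic: t = β̂₁ / SE(β̂₁) = 0.4735 / 0.3344 = 1.4160

With df = 25, the two-sided p-value for |t| = 1.4160 is 0.1692.

Decision rule: reject H₀ if p-value < α.
p-value = 0.1692 ≥ α = 0.10 → fail to reject H₀.

At α = 0.10 the data do not provide convincing evidence of a nonzero slope.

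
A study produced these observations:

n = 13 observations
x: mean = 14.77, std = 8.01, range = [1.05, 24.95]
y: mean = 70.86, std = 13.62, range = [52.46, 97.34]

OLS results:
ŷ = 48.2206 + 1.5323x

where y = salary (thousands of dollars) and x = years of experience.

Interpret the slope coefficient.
An increase of one year in experience is associated with a 1.5323 thousand dollars increase in predicted salary.

The slope coefficient β₁ = 1.5323 represents the marginal effect of experience on salary.

Interpretation:
- Experience up by 1 year → predicted salary increases by 1.5323 thousand dollars
- This is a linear approximation: the same per-unit change is assumed across the whole observed x range
- The sign (+) gives the direction; the magnitude 1.5323 gives the size of the effect per year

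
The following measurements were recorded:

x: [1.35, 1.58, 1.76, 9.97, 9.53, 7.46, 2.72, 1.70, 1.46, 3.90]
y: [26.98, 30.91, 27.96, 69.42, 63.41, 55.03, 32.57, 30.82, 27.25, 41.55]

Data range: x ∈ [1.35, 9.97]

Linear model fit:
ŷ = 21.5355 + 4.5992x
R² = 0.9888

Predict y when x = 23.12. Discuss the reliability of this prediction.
The equation gives ŷ = 127.8690; however x = 23.12 is 13.15 units above the observed range, so this extrapolated value should not be trusted.

Prediction calculation:
ŷ = 21.5355 + 4.5992 × 23.12
ŷ = 127.8690

Reliability:
- Data range: x ∈ [1.35, 9.97]
- Prediction point: x = 23.12 is 13.15 units above the observed range → this is EXTRAPOLATION, not interpolation

Why that matters here:
- The standard error of prediction grows with (x − x̄)², and x = 23.12 is far from x̄ = 4.14
- Real relationships often flatten, saturate, or turn nonlinear at extremes
- R² describes fit only over the sampled x values; it says nothing about behaviour beyond them

Report the number if required, but flag clearly that it is an extrapolation.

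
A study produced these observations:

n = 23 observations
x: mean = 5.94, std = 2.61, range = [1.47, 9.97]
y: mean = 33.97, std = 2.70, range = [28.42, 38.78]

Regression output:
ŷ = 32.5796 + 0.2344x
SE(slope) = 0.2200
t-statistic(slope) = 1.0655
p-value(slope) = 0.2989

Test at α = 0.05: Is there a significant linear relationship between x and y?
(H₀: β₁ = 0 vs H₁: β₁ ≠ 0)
p-value = 0.2989 ≥ α = 0.05, so we fail to reject H₀. The relationship is not significant.

Hypothesis test for the slope coefficient:

H₀: β₁ = 0 (no linear relationship)
H₁: β₁ ≠ 0 (linear relationship exists)

Test statistic: t = β̂₁ / SE(β̂₁) = 0.2344 / 0.2200 = 1.0655

p = 0.2989: how often a slope estimate this far from 0 (in SE units) would arise by chance if β₁ were truly 0.

Decision rule: reject H₀ if p-value < α.
p-value = 0.2989 ≥ α = 0.05 → fail to reject H₀.

There is not sufficient evidence at the 5% significance level to conclude that a linear relationship exists between x and y.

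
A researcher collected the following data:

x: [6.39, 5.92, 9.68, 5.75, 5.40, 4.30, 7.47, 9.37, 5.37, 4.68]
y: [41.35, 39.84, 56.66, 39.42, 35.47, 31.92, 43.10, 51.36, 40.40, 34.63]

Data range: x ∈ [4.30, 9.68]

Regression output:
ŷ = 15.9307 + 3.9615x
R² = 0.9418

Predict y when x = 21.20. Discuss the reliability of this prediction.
ŷ = 99.9145, but this is extrapolation (above the data range [4.30, 9.68]) and may be unreliable.

Prediction calculation:
ŷ = 15.9307 + 3.9615 × 21.20
ŷ = 99.9145

Reliability:
- Data range: x ∈ [4.30, 9.68]
- Prediction point: x = 21.20 is 11.52 units above the observed range → this is EXTRAPOLATION, not interpolation

Why that matters here:
- R² describes fit only over the sampled x values; it says nothing about behaviour beyond them
- The standard error of prediction grows with (x − x̄)², and x = 21.20 is far from x̄ = 6.43
- Real relationships often flatten, saturate, or turn nonlinear at extremes

The R² = 0.9418 only validates the fit within [4.30, 9.68]; treat ŷ = 99.9145 with caution.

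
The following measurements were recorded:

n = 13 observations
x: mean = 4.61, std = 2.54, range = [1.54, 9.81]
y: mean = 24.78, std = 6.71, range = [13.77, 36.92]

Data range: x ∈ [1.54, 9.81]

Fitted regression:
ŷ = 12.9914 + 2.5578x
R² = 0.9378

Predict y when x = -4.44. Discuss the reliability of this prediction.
ŷ = 1.6348 (extrapolation — x = -4.44 lies outside [1.54, 9.81], so reliability is low).

Prediction calculation:
ŷ = 12.9914 + 2.5578 × (-4.44)
ŷ = 1.6348

Reliability:
- Data range: x ∈ [1.54, 9.81]
- Prediction point: x = -4.44 is 5.98 units below the observed range → this is EXTRAPOLATION, not interpolation

Why that matters here:
- R² describes fit only over the sampled x values; it says nothing about behaviour beyond them
- The linear relationship may not hold outside the observed range
- The standard error of prediction grows with (x − x̄)², and x = -4.44 is far from x̄ = 4.61

A defensible statement: 'if the linear trend continued to x = -4.44, y would be about 1.6348' — the premise is untested.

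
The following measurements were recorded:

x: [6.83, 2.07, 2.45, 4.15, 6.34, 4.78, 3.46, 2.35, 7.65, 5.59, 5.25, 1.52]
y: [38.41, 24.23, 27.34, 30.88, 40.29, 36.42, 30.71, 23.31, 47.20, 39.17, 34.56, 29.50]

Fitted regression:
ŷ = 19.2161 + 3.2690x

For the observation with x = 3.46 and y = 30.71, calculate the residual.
Residual = 0.1832

The residual is the difference between the actual value and the predicted value:

Residual = y - ŷ

Step 1: Calculate predicted value
ŷ = 19.2161 + 3.2690 × 3.46
ŷ = 30.5268

Step 2: Calculate residual
Residual = 30.71 - 30.5268
Residual = 0.1832

Interpretation: the model underestimates the actual value by 0.1832 at this point (positive residual → observation lies above the fitted line).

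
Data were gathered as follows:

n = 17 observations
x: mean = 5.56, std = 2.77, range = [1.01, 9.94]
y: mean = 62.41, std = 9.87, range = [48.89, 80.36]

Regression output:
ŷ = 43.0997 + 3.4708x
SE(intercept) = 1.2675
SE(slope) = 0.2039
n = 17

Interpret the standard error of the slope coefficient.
SE(slope) = 0.2039 measures the uncertainty in the estimated slope. The coefficient is estimated precisely (SE/|β̂₁| = 5.9%).

SE(β̂₁) = s / √Sxx, where s is the residual standard deviation and Sxx = Σ(x − x̄)². It is the yardstick for how far β̂₁ = 3.4708 could plausibly be from the true slope.

Relative precision:
- SE / |β̂₁| = 0.2039 / 3.4708 = 5.9%
- Rule of thumb (under 20%: precise; 20% to under 50%: moderately precise; 50% or more: imprecise) → precise

Link to interval estimation: a confidence interval for β₁ is β̂₁ ± t* × 0.2039, so SE sets the half-width per unit of t*.

What drives SE(β̂₁): larger n (here n = 17) → smaller SE; more residual scatter → larger SE.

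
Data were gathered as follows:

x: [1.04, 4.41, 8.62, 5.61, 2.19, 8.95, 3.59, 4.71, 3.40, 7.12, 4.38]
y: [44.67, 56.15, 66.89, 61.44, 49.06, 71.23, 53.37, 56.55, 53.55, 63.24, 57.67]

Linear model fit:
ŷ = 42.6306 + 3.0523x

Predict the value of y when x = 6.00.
ŷ = 60.9444

Plug x = 6.00 into the fitted line:

ŷ = 42.6306 + 3.0523 × 6.00
ŷ = 42.6306 + 18.3138
ŷ = 60.9444

This is a point prediction; actual observations scatter around it by roughly the residual standard deviation.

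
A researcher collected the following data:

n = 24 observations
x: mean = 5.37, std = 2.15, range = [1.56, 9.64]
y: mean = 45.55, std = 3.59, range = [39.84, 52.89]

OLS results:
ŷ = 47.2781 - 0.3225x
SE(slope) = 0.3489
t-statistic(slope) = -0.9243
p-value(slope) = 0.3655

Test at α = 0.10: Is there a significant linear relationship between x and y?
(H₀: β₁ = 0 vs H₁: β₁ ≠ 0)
Since p-value = 0.3655 ≥ α = 0.10, fail to reject H₀ — the slope is not significantly different from 0.

Hypothesis test for the slope coefficient:

H₀: β₁ = 0 (no linear relationship)
H₁: β₁ ≠ 0 (linear relationship exists)

Test statistic: t = β̂₁ / SE(β̂₁) = -0.3225 / 0.3489 = -0.9243

p = 0.3655: how often a slope estimate this far from 0 (in SE units) would arise by chance if β₁ were truly 0.

Decision rule: reject H₀ if p-value < α.
p-value = 0.3655 ≥ α = 0.10 → fail to reject H₀.

Conclusion: the linear association between x and y is not significant at the 10% level.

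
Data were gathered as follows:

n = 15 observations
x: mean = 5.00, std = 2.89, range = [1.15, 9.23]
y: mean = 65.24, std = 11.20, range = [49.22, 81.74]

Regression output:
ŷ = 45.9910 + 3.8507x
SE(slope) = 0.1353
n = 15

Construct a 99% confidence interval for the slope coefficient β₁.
The 99% CI for β₁ is (3.4431, 4.2583)

Confidence interval for the slope:

The 99% CI for β₁ is: β̂₁ ± t*(α/2, n-2) × SE(β̂₁)

Step 1: Find critical t-value
- Confidence level = 0.99
- Degrees of freedom = n - 2 = 15 - 2 = 13
- t*(α/2, 13) = 3.0123

Step 2: Calculate margin of error
Margin = 3.0123 × 0.1353 = 0.4076

Step 3: Construct interval
CI = 3.8507 ± 0.4076
CI = (3.4431, 4.2583)

Interpretation: each one-unit increase in x is associated with a change in mean y of between 3.4431 and 4.2583, with 99% confidence.
Both endpoints are positive, so the data support a genuinely positive slope at this confidence level.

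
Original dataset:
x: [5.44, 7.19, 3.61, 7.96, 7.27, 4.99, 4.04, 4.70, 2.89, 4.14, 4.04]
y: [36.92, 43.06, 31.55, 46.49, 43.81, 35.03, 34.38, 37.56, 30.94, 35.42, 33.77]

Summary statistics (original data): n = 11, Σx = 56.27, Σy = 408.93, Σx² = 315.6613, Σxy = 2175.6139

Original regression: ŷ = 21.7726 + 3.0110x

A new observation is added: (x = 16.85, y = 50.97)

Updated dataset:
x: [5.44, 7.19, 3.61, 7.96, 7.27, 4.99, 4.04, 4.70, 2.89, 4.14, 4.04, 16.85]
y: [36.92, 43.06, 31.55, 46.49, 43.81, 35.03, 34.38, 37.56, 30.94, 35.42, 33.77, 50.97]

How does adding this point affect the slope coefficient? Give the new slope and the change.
New slope β₁ = 1.5070 versus 3.0110 before: a change of -1.5040 (-50.0%).

The new point has HIGH LEVERAGE: x = 16.85 is far from the original mean x̄ = 56.27/11 ≈ 5.12 (original range [2.89, 7.96]).

Step 1: Update the sums with the new point (n goes from 11 to 12)
Σx  = 56.27 + 16.85 = 73.12
Σy  = 408.93 + 50.97 = 459.90
Σx² = 315.6613 + 16.85² = 315.6613 + 283.9225 = 599.5838
Σxy = 2175.6139 + 16.85×50.97 = 2175.6139 + 858.8445 = 3034.4584

Step 2: Recompute the slope with b₁ = (nΣxy − ΣxΣy) / (nΣx² − (Σx)²)
Numerator   = 12×3034.4584 − 73.12×459.90 = 36413.5008 − 33627.8880 = 2785.6128
Denominator = 12×599.5838 − 73.12² = 7195.0056 − 5346.5344 = 1848.4712
b₁(new) = 2785.6128 / 1848.4712 = 1.5070

(Same formula on the original sums: (11×2175.6139 − 56.27×408.93) / (11×315.6613 − 56.27²) = 921.2618 / 305.9614 = 3.0110, matching the given fit.)

Step 3: Change in slope
Δβ₁ = 1.5070 − 3.0110 = -1.5040
Relative change = -1.5040 / 3.0110 × 100% = -50.0%
→ the slope decreases when the point is added.

Because the point sits below the extension of the original line at a high-leverage x, it tilts the fit down.
In practice: check such a point for data-entry or measurement error.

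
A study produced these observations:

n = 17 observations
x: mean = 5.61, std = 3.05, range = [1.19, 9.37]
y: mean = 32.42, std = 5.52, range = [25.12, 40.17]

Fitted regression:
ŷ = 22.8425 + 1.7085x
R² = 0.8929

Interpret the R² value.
About 89.29% of the variability in y is accounted for by the regression on x (R² = 0.8929) — a strong linear fit.

R² = 1 − SS_res/SS_tot compares the residual scatter to the total scatter of y about its mean.

Here R² = 0.8929:
- Explained: 89.29% of the variation in y
- Unexplained (residual): 100% − 89.29% = 10.71%
- Rule of thumb (below 0.3 weak; 0.3 to below 0.7 moderate; 0.7 and above strong) → strong

Note: R² says nothing about causation, and a high R² does not by itself mean the linear form is appropriate — check the residuals.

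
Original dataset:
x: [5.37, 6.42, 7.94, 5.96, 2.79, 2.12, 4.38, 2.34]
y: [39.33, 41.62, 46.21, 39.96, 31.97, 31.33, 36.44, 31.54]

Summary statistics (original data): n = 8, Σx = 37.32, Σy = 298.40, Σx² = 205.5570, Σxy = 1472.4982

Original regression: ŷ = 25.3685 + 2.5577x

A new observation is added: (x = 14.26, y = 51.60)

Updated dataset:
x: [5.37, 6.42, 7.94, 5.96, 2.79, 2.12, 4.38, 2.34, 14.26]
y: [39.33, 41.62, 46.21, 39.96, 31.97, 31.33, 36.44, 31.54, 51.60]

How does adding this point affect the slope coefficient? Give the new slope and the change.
New slope β₁ = 1.7867 versus 2.5577 before: a change of -0.7710 (-30.1%).

The new point has HIGH LEVERAGE: x = 14.26 is far from the original mean x̄ = 37.32/8 ≈ 4.67 (original range [2.12, 7.94]).

Step 1: Update the sums with the new point (n goes from 8 to 9)
Σx  = 37.32 + 14.26 = 51.58
Σy  = 298.40 + 51.60 = 350.00
Σx² = 205.5570 + 14.26² = 205.5570 + 203.3476 = 408.9046
Σxy = 1472.4982 + 14.26×51.60 = 1472.4982 + 735.8160 = 2208.3142

Step 2: Recompute the slope with b₁ = (nΣxy − ΣxΣy) / (nΣx² − (Σx)²)
Numerator   = 9×2208.3142 − 51.58×350.00 = 19874.8278 − 18053.0000 = 1821.8278
Denominator = 9×408.9046 − 51.58² = 3680.1414 − 2660.4964 = 1019.6450
b₁(new) = 1821.8278 / 1019.6450 = 1.7867

(Same formula on the original sums: (8×1472.4982 − 37.32×298.40) / (8×205.5570 − 37.32²) = 643.6976 / 251.6736 = 2.5577, matching the given fit.)

Step 3: Change in slope
Δβ₁ = 1.7867 − 2.5577 = -0.7710
Relative change = -0.7710 / 2.5577 × 100% = -30.1%
→ the slope decreases when the point is added.

A high-leverage point only changes the slope if it is off the original line; here y = 51.60 is below the original trend, so the slope decreases.
In practice: refit with and without it and report both if conclusions differ.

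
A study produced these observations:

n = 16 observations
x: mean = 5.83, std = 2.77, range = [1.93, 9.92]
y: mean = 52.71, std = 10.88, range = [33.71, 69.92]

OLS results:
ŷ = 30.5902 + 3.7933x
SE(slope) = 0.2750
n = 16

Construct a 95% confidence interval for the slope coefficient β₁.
The 95% CI for β₁ is (3.2035, 4.3831)

Confidence interval for the slope:

The 95% CI for β₁ is: β̂₁ ± t*(α/2, n-2) × SE(β̂₁)

Step 1: Find critical t-value
- Confidence level = 0.95
- Degrees of freedom = n - 2 = 16 - 2 = 14
- t*(α/2, 14) = 2.1448

Step 2: Calculate margin of error
Margin = 2.1448 × 0.2750 = 0.5898

Step 3: Construct interval
CI = 3.7933 ± 0.5898
CI = (3.2035, 4.3831)

Interpretation: We are 95% confident that the true slope β₁ lies between 3.2035 and 4.3831.
Both endpoints are positive, so the data support a genuinely positive slope at this confidence level.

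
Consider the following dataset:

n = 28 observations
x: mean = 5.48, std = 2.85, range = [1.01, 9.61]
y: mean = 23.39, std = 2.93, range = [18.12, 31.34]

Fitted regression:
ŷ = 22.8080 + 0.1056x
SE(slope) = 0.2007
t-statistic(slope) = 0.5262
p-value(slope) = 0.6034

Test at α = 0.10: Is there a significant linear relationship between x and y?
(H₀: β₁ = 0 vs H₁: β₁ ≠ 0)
p-value = 0.6034 ≥ α = 0.10, so we fail to reject H₀. The relationship is not significant.

Hypothesis test for the slope coefficient:

H₀: β₁ = 0 (no linear relationship)
H₁: β₁ ≠ 0 (linear relationship exists)

Test statistic: t = β̂₁ / SE(β̂₁) = 0.1056 / 0.2007 = 0.5262

p = 0.6034: how often a slope estimate this far from 0 (in SE units) would arise by chance if β₁ were truly 0.

Decision rule: reject H₀ if p-value < α.
p-value = 0.6034 ≥ α = 0.10 → fail to reject H₀.

Conclusion: the linear association between x and y is not significant at the 10% level.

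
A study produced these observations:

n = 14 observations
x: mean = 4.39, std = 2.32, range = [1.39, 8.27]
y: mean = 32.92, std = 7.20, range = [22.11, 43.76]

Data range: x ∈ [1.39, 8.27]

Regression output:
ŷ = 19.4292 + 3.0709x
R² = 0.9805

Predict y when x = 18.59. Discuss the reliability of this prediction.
The equation gives ŷ = 76.5172; however x = 18.59 is 10.32 units above the observed range, so this extrapolated value should not be trusted.

Prediction calculation:
ŷ = 19.4292 + 3.0709 × 18.59
ŷ = 76.5172

Reliability:
- Data range: x ∈ [1.39, 8.27]
- Prediction point: x = 18.59 is 10.32 units above the observed range → this is EXTRAPOLATION, not interpolation

Why that matters here:
- The standard error of prediction grows with (x − x̄)², and x = 18.59 is far from x̄ = 4.39
- Real relationships often flatten, saturate, or turn nonlinear at extremes
- There are no observations near this x to validate the fitted line there

Report the number if required, but flag clearly that it is an extrapolation.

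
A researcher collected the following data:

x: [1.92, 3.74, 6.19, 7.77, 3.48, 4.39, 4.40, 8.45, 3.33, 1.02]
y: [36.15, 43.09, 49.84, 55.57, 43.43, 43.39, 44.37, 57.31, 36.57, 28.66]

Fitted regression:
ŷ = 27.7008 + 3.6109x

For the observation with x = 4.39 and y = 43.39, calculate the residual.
Residual = -0.1627

The residual is the difference between the actual value and the predicted value:

Residual = y - ŷ

Step 1: Calculate predicted value
ŷ = 27.7008 + 3.6109 × 4.39
ŷ = 43.5527

Step 2: Calculate residual
Residual = 43.39 - 43.5527
Residual = -0.1627

The residual is negative, so the observed y = 43.39 sits below the regression line (the line overestimates it by 0.1627).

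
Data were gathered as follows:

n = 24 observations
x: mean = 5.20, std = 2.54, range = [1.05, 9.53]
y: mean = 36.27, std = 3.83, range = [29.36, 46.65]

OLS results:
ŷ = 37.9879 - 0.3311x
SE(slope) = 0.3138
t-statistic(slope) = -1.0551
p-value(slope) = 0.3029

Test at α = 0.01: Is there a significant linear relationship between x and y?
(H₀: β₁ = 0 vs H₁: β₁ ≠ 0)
Since p-value = 0.3029 ≥ α = 0.01, fail to reject H₀ — the slope is not significantly different from 0.

Hypothesis test for the slope coefficient:

H₀: β₁ = 0 (no linear relationship)
H₁: β₁ ≠ 0 (linear relationship exists)

Test statistic: t = β̂₁ / SE(β̂₁) = -0.3311 / 0.3138 = -1.0551

p = 0.3029: how often a slope estimate this far from 0 (in SE units) would arise by chance if β₁ were truly 0.

Decision rule: reject H₀ if p-value < α.
p-value = 0.3029 ≥ α = 0.01 → fail to reject H₀.

At α = 0.01 the data do not provide convincing evidence of a nonzero slope.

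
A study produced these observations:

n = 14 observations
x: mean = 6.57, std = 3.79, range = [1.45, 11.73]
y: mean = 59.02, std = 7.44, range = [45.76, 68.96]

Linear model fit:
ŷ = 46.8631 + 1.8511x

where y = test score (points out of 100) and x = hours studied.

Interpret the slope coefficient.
An increase of one hour in study time is associated with a 1.8511 points increase in predicted test score.

β₁ = 1.8511 is the change in predicted test score (points) per additional hour of study time.

Interpretation:
- Study time up by 1 hour → predicted test score increases by 1.8511 points
- This is a linear approximation: the same per-unit change is assumed across the whole observed x range
- The sign (+) gives the direction; the magnitude 1.8511 gives the size of the effect per hour

(β₀ = 46.8631 is the fitted value at x = 0 and is not part of the slope interpretation.)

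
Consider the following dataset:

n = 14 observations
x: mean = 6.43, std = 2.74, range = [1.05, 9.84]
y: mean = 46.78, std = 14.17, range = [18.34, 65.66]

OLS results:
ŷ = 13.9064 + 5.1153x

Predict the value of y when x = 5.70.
ŷ = 43.0636

x = 5.70 lies inside the observed range [1.05, 9.84], so the fitted equation applies directly:

ŷ = 13.9064 + 5.1153 × 5.70
ŷ = 13.9064 + 29.1572
ŷ = 43.0636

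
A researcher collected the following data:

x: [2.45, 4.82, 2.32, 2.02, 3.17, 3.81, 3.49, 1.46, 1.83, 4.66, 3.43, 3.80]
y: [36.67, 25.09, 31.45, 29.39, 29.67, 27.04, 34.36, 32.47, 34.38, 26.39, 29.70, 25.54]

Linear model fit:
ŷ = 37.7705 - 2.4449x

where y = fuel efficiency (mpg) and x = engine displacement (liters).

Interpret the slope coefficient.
For each additional liter of engine displacement, predicted fuel efficiency decreases by approximately 2.4449 mpg.

The slope coefficient β₁ = -2.4449 represents the marginal effect of engine displacement on fuel efficiency.

Interpretation:
- Engine displacement up by 1 liter → predicted fuel efficiency decreases by 2.4449 mpg
- The effect is assumed constant over the observed range of x (linearity)

The intercept β₀ = 37.7705 is the predicted fuel efficiency when engine displacement = 0; since the smallest observed x is 1.46, this is an extrapolation and mainly anchors the line.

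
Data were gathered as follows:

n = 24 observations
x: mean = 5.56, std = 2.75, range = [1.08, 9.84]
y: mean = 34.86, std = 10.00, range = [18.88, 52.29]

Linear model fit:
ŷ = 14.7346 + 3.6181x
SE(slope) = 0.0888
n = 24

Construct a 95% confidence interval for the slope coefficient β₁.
The 95% CI for β₁ is (3.4339, 3.8023)

Confidence interval for the slope:

The 95% CI for β₁ is: β̂₁ ± t*(α/2, n-2) × SE(β̂₁)

Step 1: Find critical t-value
- Confidence level = 0.95
- Degrees of freedom = n - 2 = 24 - 2 = 22
- t*(α/2, 22) = 2.0739

Step 2: Calculate margin of error
Margin = 2.0739 × 0.0888 = 0.1842

Step 3: Construct interval
CI = 3.6181 ± 0.1842
CI = (3.4339, 3.8023)

Interpretation: intervals built this way capture the true β₁ in 95% of repeated samples; here the plausible range for the per-unit effect of x on y is 3.4339 to 3.8023.
The interval does not include 0, suggesting a significant linear relationship.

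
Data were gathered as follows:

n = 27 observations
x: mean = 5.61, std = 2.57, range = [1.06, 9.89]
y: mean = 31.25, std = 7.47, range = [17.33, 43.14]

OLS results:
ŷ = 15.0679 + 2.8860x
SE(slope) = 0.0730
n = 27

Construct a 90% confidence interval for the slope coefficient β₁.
The 90% CI for β₁ is (2.7613, 3.0107)

Confidence interval for the slope:

The 90% CI for β₁ is: β̂₁ ± t*(α/2, n-2) × SE(β̂₁)

Step 1: Find critical t-value
- Confidence level = 0.9
- Degrees of freedom = n - 2 = 27 - 2 = 25
- t*(α/2, 25) = 1.7081

Step 2: Calculate margin of error
Margin = 1.7081 × 0.0730 = 0.1247

Step 3: Construct interval
CI = 2.8860 ± 0.1247
CI = (2.7613, 3.0107)

Interpretation: intervals built this way capture the true β₁ in 90% of repeated samples; here the plausible range for the per-unit effect of x on y is 2.7613 to 3.0107.
Both endpoints are positive, so the data support a genuinely positive slope at this confidence level.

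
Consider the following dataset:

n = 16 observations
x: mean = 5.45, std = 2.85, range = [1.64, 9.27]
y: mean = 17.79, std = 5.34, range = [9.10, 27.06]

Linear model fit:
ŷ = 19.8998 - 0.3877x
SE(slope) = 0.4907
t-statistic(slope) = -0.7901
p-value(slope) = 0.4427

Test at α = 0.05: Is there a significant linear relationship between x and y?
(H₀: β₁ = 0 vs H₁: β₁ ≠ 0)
Fail to reject H₀: p-value = 0.4427 ≥ α = 0.05. The linear relationship is not significant at the 5% level.

Hypothesis test for the slope coefficient:

H₀: β₁ = 0 (no linear relationship)
H₁: β₁ ≠ 0 (linear relationship exists)

Test statistic: t = β̂₁ / SE(β̂₁) = -0.3877 / 0.4907 = -0.7901

The p-value (0.4427) is the probability, under H₀, of a t-statistic at least as extreme as |t| = 0.7901 (two-sided, df = n − 2 = 14).

Decision rule: reject H₀ if p-value < α.
p-value = 0.4427 ≥ α = 0.05 → fail to reject H₀.

At α = 0.05 the data do not provide convincing evidence of a nonzero slope.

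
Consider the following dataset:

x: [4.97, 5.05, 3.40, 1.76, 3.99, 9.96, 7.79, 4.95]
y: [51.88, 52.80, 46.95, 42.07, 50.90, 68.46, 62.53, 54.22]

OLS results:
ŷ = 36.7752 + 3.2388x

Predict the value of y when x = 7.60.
ŷ = 61.3901

To predict y for x = 7.60, substitute into the regression equation:

ŷ = 36.7752 + 3.2388 × 7.60
ŷ = 36.7752 + 24.6149
ŷ = 61.3901

This is the fitted mean response at that x — an individual observation would come with a wider prediction interval.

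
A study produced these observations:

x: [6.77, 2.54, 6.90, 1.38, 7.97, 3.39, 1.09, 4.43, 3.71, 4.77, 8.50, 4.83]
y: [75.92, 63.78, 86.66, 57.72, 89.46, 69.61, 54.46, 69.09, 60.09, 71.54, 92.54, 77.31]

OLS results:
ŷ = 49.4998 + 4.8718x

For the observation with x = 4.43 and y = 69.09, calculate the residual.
Residual = -1.9919

The residual is the difference between the actual value and the predicted value:

Residual = y - ŷ

Step 1: Calculate predicted value
ŷ = 49.4998 + 4.8718 × 4.43
ŷ = 71.0819

Step 2: Calculate residual
Residual = 69.09 - 71.0819
Residual = -1.9919

Sign check: y < ŷ, so the point is below the line and the fit overestimates here.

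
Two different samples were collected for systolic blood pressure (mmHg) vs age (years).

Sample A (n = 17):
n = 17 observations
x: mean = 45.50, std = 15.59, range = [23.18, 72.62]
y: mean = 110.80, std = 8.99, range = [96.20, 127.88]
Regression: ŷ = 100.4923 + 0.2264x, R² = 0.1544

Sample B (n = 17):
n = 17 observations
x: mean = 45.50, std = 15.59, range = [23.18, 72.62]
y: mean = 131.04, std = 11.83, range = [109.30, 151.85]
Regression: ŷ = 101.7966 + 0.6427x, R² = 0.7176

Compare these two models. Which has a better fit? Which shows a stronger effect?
Model B has the better fit (R² = 0.7176 vs 0.1544). Model B shows the stronger effect (|β₁| = 0.6427 vs 0.2264).

Model Comparison:

Which explains more variance? (R²)
- Model A: R² = 0.1544 → 15.44% of variance in blood pressure explained
- Model B: R² = 0.7176 → 71.76% of variance in blood pressure explained
- 0.7176 > 0.1544 → Model B has the better fit

Strength of effect — compare |β₁|:
- Model A: β₁ = 0.2264 → predicted blood pressure rises 0.2264 mmHg per additional year of age
- Model B: β₁ = 0.6427 → predicted blood pressure rises 0.6427 mmHg per additional year of age
- |0.2264| < |0.6427| → Model B shows the stronger marginal effect

Notes:
- The two samples could reflect different populations, time periods, or measurement quality.
- R² measures how tightly points cluster around the line; β₁ measures how steep the line is — they answer different questions.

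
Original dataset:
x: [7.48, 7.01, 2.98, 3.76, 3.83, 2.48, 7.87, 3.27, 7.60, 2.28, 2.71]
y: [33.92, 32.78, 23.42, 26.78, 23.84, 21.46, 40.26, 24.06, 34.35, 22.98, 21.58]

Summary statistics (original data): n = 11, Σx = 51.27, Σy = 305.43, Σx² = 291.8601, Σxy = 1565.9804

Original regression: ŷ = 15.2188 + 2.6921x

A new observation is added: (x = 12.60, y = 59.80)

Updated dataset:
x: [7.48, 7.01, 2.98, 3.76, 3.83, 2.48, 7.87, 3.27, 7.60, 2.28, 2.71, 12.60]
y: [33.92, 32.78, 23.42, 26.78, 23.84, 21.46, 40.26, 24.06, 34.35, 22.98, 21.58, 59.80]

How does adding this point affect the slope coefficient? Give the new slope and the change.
The slope changes from 2.6921 to 3.3931 (change of +0.7010, or +26.0%).

The new point has HIGH LEVERAGE: x = 12.60 is far from the original mean x̄ = 51.27/11 ≈ 4.66 (original range [2.28, 7.87]).

Step 1: Update the sums with the new point (n goes from 11 to 12)
Σx  = 51.27 + 12.60 = 63.87
Σy  = 305.43 + 59.80 = 365.23
Σx² = 291.8601 + 12.60² = 291.8601 + 158.7600 = 450.6201
Σxy = 1565.9804 + 12.60×59.80 = 1565.9804 + 753.4800 = 2319.4604

Step 2: Recompute the slope with b₁ = (nΣxy − ΣxΣy) / (nΣx² − (Σx)²)
Numerator   = 12×2319.4604 − 63.87×365.23 = 27833.5248 − 23327.2401 = 4506.2847
Denominator = 12×450.6201 − 63.87² = 5407.4412 − 4079.3769 = 1328.0643
b₁(new) = 4506.2847 / 1328.0643 = 3.3931

(Same formula on the original sums: (11×1565.9804 − 51.27×305.43) / (11×291.8601 − 51.27²) = 1566.3883 / 581.8482 = 2.6921, matching the given fit.)

Step 3: Change in slope
Δβ₁ = 3.3931 − 2.6921 = +0.7010
Relative change = +0.7010 / 2.6921 × 100% = +26.0%
→ the slope increases when the point is added.

Because the point sits above the extension of the original line at a high-leverage x, it tilts the fit up.
In practice: check such a point for data-entry or measurement error; investigate whether it comes from the same population as the rest of the sample.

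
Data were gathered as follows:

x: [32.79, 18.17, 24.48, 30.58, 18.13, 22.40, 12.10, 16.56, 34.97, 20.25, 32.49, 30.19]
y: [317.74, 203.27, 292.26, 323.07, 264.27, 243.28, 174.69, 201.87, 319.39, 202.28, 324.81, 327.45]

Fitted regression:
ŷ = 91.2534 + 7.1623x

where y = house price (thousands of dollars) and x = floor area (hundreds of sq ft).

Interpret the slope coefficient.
For each additional hundred sq ft of floor area, predicted house price increases by approximately 7.1623 thousand dollars.

The slope coefficient β₁ = 7.1623 represents the marginal effect of floor area on house price.

Interpretation:
- Floor area up by 1 hundred sq ft → predicted house price increases by 7.1623 thousand dollars
- This is a linear approximation: the same per-unit change is assumed across the whole observed x range
- The slope describes association in these data, not necessarily a causal effect

The intercept β₀ = 91.2534 is the predicted house price when floor area = 0; since the smallest observed x is 12.10, this is an extrapolation and mainly anchors the line.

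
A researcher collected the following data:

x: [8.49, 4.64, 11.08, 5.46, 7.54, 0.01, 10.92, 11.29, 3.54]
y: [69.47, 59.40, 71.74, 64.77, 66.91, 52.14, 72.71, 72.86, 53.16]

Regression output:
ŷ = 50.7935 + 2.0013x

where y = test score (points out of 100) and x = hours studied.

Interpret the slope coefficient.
An increase of one hour in study time is associated with a 2.0013 points increase in predicted test score.

The slope coefficient β₁ = 2.0013 represents the marginal effect of study time on test score.

Interpretation:
- Study time up by 1 hour → predicted test score increases by 2.0013 points
- The effect is assumed constant over the observed range of x (linearity)
- The slope describes association in these data, not necessarily a causal effect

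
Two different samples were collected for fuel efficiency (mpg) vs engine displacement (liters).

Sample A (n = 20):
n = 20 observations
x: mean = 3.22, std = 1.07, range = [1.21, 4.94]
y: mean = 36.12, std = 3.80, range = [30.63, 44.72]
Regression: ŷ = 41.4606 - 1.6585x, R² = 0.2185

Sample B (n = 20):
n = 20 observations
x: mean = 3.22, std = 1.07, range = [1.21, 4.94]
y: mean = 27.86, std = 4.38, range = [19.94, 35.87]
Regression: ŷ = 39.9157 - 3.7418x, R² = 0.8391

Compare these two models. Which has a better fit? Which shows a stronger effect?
Model B has the better fit (R² = 0.8391 vs 0.2185). Model B shows the stronger effect (|β₁| = 3.7418 vs 1.6585).

Model Comparison:

Which explains more variance? (R²)
- Model A: R² = 0.2185 → 21.85% of variance in fuel efficiency explained
- Model B: R² = 0.8391 → 83.91% of variance in fuel efficiency explained
- 0.8391 > 0.2185 → Model B has the better fit

Effect size (slope magnitude):
- Model A: β₁ = -1.6585 → predicted fuel efficiency falls 1.6585 mpg per additional liter of engine displacement
- Model B: β₁ = -3.7418 → predicted fuel efficiency falls 3.7418 mpg per additional liter of engine displacement
- |-1.6585| < |-3.7418| → Model B shows the stronger marginal effect

Notes:
- A better fit (higher R²) doesn't necessarily mean a more important relationship.
- A steeper slope doesn't make a better model if the scatter around the line is large.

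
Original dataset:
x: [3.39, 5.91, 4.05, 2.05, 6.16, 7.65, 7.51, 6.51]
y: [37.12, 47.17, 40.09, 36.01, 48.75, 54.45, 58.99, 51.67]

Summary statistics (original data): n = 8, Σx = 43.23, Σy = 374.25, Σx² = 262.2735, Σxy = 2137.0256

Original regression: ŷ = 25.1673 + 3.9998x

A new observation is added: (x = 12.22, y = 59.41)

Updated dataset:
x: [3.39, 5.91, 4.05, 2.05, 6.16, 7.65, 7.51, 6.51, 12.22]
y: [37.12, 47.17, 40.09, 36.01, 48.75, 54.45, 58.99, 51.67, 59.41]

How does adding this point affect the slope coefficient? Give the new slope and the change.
Adding the point moves β₁ from 3.9998 to 2.7325, i.e. it decreases by 1.2673 (-31.7%).

The new point has HIGH LEVERAGE: x = 12.22 is far from the original mean x̄ = 43.23/8 ≈ 5.40 (original range [2.05, 7.65]).

Step 1: Update the sums with the new point (n goes from 8 to 9)
Σx  = 43.23 + 12.22 = 55.45
Σy  = 374.25 + 59.41 = 433.66
Σx² = 262.2735 + 12.22² = 262.2735 + 149.3284 = 411.6019
Σxy = 2137.0256 + 12.22×59.41 = 2137.0256 + 725.9902 = 2863.0158

Step 2: Recompute the slope with b₁ = (nΣxy − ΣxΣy) / (nΣx² − (Σx)²)
Numerator   = 9×2863.0158 − 55.45×433.66 = 25767.1422 − 24046.4470 = 1720.6952
Denominator = 9×411.6019 − 55.45² = 3704.4171 − 3074.7025 = 629.7146
b₁(new) = 1720.6952 / 629.7146 = 2.7325

(Same formula on the original sums: (8×2137.0256 − 43.23×374.25) / (8×262.2735 − 43.23²) = 917.3773 / 229.3551 = 3.9998, matching the given fit.)

Step 3: Change in slope
Δβ₁ = 2.7325 − 3.9998 = -1.2673
Relative change = -1.2673 / 3.9998 × 100% = -31.7%
→ the slope decreases when the point is added.

A high-leverage point only changes the slope if it is off the original line; here y = 59.41 is below the original trend, so the slope decreases.
In practice: investigate whether it comes from the same population as the rest of the sample; refit with and without it and report both if conclusions differ.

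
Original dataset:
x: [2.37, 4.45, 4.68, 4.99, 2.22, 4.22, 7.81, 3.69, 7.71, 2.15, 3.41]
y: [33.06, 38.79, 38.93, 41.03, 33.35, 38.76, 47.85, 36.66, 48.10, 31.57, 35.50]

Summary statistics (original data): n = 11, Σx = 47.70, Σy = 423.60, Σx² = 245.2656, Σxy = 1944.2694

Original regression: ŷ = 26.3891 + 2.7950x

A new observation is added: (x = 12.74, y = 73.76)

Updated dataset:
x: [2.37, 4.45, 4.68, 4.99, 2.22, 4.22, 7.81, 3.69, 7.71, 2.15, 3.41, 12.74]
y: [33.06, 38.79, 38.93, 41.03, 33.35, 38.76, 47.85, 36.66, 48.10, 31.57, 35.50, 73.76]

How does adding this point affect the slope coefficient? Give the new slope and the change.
New slope β₁ = 3.6734 versus 2.7950 before: a change of +0.8784 (+31.4%).

x = 12.74 lies well outside the original x-range [2.15, 7.81] (x̄ ≈ 4.34), so this observation has high leverage and can move the slope substantially.

Step 1: Update the sums with the new point (n goes from 11 to 12)
Σx  = 47.70 + 12.74 = 60.44
Σy  = 423.60 + 73.76 = 497.36
Σx² = 245.2656 + 12.74² = 245.2656 + 162.3076 = 407.5732
Σxy = 1944.2694 + 12.74×73.76 = 1944.2694 + 939.7024 = 2883.9718

Step 2: Recompute the slope with b₁ = (nΣxy − ΣxΣy) / (nΣx² − (Σx)²)
Numerator   = 12×2883.9718 − 60.44×497.36 = 34607.6616 − 30060.4384 = 4547.2232
Denominator = 12×407.5732 − 60.44² = 4890.8784 − 3652.9936 = 1237.8848
b₁(new) = 4547.2232 / 1237.8848 = 3.6734

(Same formula on the original sums: (11×1944.2694 − 47.70×423.60) / (11×245.2656 − 47.70²) = 1181.2434 / 422.6316 = 2.7950, matching the given fit.)

Step 3: Change in slope
Δβ₁ = 3.6734 − 2.7950 = +0.8784
Relative change = +0.8784 / 2.7950 × 100% = +31.4%
→ the slope increases when the point is added.

Because the point sits above the extension of the original line at a high-leverage x, it tilts the fit up.
In practice: investigate whether it comes from the same population as the rest of the sample.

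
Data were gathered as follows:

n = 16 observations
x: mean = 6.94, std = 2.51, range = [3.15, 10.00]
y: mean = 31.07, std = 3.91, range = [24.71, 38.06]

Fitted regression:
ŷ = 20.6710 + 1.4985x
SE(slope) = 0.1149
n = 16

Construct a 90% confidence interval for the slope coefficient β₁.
The 90% CI for β₁ is (1.2961, 1.7009)

Confidence interval for the slope:

The 90% CI for β₁ is: β̂₁ ± t*(α/2, n-2) × SE(β̂₁)

Step 1: Find critical t-value
- Confidence level = 0.9
- Degrees of freedom = n - 2 = 16 - 2 = 14
- t*(α/2, 14) = 1.7613

Step 2: Calculate margin of error
Margin = 1.7613 × 0.1149 = 0.2024

Step 3: Construct interval
CI = 1.4985 ± 0.2024
CI = (1.2961, 1.7009)

Interpretation: each one-unit increase in x is associated with a change in mean y of between 1.2961 and 1.7009, with 90% confidence.
The interval does not include 0, suggesting a significant linear relationship.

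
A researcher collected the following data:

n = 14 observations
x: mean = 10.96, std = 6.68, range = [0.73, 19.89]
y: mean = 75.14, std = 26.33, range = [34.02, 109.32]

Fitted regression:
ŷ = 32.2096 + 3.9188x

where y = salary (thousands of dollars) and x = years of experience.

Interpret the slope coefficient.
An increase of one year in experience is associated with a 3.9188 thousand dollars increase in predicted salary.

β₁ = 3.9188 is the change in predicted salary (thousand dollars) per additional year of experience.

Interpretation:
- Experience up by 1 year → predicted salary increases by 3.9188 thousand dollars
- The effect is assumed constant over the observed range of x (linearity)
- The slope describes association in these data, not necessarily a causal effect

The intercept β₀ = 32.2096 is the predicted salary when experience = 0; since the smallest observed x is 0.73, this is an extrapolation and mainly anchors the line.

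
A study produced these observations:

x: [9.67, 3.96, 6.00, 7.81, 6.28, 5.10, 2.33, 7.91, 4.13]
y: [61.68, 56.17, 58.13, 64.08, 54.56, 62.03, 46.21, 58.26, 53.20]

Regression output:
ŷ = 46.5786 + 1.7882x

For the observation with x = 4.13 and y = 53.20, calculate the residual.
Residual = -0.7639

The residual is the difference between the actual value and the predicted value:

Residual = y - ŷ

Step 1: Calculate predicted value
ŷ = 46.5786 + 1.7882 × 4.13
ŷ = 53.9639

Step 2: Calculate residual
Residual = 53.20 - 53.9639
Residual = -0.7639

The residual is negative, so the observed y = 53.20 sits below the regression line (the line overestimates it by 0.7639).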